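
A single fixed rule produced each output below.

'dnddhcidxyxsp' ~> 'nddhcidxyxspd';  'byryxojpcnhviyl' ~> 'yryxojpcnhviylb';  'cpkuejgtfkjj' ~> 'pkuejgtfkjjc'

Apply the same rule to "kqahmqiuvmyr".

The rule is to move the first character to the end.
Doing the same to "kqahmqiuvmyr": "qahmqiuvmyrk".

qahmqiuvmyrk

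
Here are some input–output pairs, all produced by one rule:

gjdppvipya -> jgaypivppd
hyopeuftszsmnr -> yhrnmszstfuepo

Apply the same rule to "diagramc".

What's happening: reverse the string, then move the last 2 characters to the front (rotate right by 2).
Applying both steps to "diagramc": "cmargaid", then "idcmarga".

idcmarga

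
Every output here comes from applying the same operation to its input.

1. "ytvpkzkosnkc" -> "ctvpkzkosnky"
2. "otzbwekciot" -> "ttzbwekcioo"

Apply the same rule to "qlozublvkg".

glozublvkq

Looking at the pairs, the operation is to swap the first and last characters.
For "qlozublvkg" the result is "glozublvkq".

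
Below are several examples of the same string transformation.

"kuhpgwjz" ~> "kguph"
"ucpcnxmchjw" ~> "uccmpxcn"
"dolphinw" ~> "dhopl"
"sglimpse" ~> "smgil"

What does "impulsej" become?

ilmup

Each output is the input with this applied: delete the last 3 characters, then take characters alternately from the front and the back (1st, last, 2nd, 2nd-last, ...).
Applying both steps to "impulsej": "impul", then "ilmup".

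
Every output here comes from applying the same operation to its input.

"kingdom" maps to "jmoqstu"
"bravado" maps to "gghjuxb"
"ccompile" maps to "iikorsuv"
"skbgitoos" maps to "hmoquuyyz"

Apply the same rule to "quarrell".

The rule is to sort the characters into alphabetical order, then shift every letter 6 places forward in the alphabet (wrapping around).
Doing the same to "quarrell": "gkrrwxxa".

gkrrwxxa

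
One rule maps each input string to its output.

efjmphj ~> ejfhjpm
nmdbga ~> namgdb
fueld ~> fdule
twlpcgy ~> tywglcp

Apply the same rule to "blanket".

The pattern: take characters alternately from the front and the back (1st, last, 2nd, 2nd-last, ...).
"blanket" → "btleakn".

btleakn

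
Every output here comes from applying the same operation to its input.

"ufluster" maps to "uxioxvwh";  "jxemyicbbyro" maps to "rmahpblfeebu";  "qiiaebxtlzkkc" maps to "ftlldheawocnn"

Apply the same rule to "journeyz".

cmrxuqhb

The transformation: shift every letter 3 places forward in the alphabet (wrapping around), then move the last character to the front.
"journeyz" → "cmrxuqhb".
(Check on "jxemyicbbyro": → "mahpblfeebur" → "rmahpblfeebu" ✓)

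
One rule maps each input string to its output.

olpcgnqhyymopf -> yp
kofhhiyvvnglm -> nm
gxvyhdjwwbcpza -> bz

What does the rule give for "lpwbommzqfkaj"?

fj

Rule — keep one character in every 3, starting at position 1 (positions 1st, 4th, 7th, ...), then delete the first 3 characters.
Doing the same to "lpwbommzqfkaj": "fj".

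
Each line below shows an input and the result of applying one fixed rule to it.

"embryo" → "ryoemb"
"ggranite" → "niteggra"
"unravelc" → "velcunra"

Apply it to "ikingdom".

gdomikin

The rule is to swap the front and back halves of the string.
For "ikingdom" the result is "gdomikin".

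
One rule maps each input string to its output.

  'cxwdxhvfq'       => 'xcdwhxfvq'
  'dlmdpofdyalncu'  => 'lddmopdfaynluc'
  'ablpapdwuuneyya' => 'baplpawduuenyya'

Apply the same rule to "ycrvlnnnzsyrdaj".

What's happening: swap each adjacent pair of characters (1↔2, 3↔4, ...).
Doing the same to "ycrvlnnnzsyrdaj": "cyvrnlnnszryadj".

cyvrnlnnszryadj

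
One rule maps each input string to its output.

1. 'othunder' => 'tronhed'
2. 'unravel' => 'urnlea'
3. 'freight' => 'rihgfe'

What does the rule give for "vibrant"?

trniba

Each output is the input with this applied: sort the characters into reverse alphabetical order, then delete the first character.
Starting from "vibrant": after the first operation, "vtrniba"; after the second, "trniba".
(Check on "freight": → "trihgfe" → "rihgfe" ✓)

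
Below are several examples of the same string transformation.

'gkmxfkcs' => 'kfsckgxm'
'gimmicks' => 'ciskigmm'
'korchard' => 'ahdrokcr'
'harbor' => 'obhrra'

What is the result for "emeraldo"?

Each output is the input with this applied: swap the front and back halves of the string, then swap each adjacent pair of characters (1↔2, 3↔4, ...).
"emeraldo" → "aldoemer" → "laodmere".
(Check on "korchard": → "hardkorc" → "ahdrokcr" ✓)

laodmere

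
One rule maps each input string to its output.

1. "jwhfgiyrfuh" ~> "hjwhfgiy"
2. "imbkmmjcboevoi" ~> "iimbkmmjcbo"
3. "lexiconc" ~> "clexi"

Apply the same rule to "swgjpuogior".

rswgjpuo

In each case the input is transformed by: move the last character to the front, then delete the last 3 characters.
Working it through for "swgjpuogior": intermediate "rswgjpuogio", final "rswgjpuo".
(Check on "lexiconc": → "clexicon" → "clexi" ✓)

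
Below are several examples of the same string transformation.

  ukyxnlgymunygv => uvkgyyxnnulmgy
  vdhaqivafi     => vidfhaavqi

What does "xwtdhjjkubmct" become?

xtwctmdbhujkj

Rule — take characters alternately from the front and the back (1st, last, 2nd, 2nd-last, ...).
For "xwtdhjjkubmct" the result is "xtwctmdbhujkj".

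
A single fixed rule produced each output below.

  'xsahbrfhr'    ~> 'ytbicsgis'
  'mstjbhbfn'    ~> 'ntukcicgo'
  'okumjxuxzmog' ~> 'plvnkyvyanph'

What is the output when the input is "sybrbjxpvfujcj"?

Rule — shift every letter 1 place forward in the alphabet (wrapping around).
"sybrbjxpvfujcj" → "tzcsckyqwgvkdk".

tzcsckyqwgvkdk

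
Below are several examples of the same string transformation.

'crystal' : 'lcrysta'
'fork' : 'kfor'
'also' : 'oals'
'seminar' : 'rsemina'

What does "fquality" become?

Each output is the input with this applied: move the last character to the front.
Applying that to "fquality" gives "yfqualit".

yfqualit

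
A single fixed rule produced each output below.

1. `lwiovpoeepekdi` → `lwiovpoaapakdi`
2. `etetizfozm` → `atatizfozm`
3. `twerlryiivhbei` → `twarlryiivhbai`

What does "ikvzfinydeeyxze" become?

ikvzfinydaayxza

The pattern: replace every "e" with "a".
So "ikvzfinydeeyxze" becomes "ikvzfinydaayxza".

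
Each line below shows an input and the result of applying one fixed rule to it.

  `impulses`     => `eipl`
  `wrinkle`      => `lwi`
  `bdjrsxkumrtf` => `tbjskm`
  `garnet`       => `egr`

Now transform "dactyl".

ydc

The transformation: move the last 3 characters to the front (rotate right by 3), then keep every other character starting from the second (positions 2nd, 4th, 6th, ...).
"dactyl" → "tyldac" → "ydc".
(Check on "wrinkle": → "klewrin" → "lwi" ✓)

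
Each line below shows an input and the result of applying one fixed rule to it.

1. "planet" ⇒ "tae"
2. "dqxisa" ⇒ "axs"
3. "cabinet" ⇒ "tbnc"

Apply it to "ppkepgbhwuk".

What's happening: swap the first and last characters, then keep every other character starting from the first (positions 1st, 3rd, 5th, ...).
"ppkepgbhwuk" → "kpkepgbhwup" → "kkpbwp".
(Check on "dqxisa": → "aqxisd" → "axs" ✓)

kkpbwp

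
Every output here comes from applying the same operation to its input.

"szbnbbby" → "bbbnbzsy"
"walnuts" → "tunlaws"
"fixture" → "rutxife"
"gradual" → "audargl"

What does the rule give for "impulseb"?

eslupmib

Each output is the input with this applied: move the last character to the front, then reverse the string.
For "impulseb", step one produces "bimpulse"; step two turns that into "eslupmib".
(Check on "gradual": → "lgradua" → "audargl" ✓)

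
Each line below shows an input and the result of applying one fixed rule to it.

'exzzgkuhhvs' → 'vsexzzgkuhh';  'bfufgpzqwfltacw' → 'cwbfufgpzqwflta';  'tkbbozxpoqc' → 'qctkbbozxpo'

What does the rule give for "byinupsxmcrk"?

rkbyinupsxmc

What's happening: move the last 2 characters to the front (rotate right by 2).
"byinupsxmcrk" → "rkbyinupsxmc".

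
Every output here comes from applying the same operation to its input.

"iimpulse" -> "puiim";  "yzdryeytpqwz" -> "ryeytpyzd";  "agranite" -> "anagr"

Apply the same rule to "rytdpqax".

Looking at the pairs, the operation is to delete the last 3 characters, then move the first 3 characters to the end (rotate left by 3).
Applying both steps to "rytdpqax": "rytdp", then "dpryt".

dpryt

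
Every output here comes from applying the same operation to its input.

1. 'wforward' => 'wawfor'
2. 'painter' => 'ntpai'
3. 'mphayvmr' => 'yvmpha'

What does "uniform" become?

founi

Rule — delete the last 2 characters, then move the last 2 characters to the front (rotate right by 2).
Working it through for "uniform": intermediate "unifo", final "founi".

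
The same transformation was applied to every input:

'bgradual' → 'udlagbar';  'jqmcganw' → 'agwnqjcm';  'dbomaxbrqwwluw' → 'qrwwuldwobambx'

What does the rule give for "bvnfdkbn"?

kdnbvbfn

Rule — swap the front and back halves of the string, then swap each adjacent pair of characters (1↔2, 3↔4, ...).
On "bvnfdkbn": the first step gives "dkbnbvnf", and the second then gives "kdnbvbfn".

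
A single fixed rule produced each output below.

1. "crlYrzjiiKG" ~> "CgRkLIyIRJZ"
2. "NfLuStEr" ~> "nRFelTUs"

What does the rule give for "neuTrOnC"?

The pattern: take characters alternately from the front and the back (1st, last, 2nd, 2nd-last, ...), then flip the case of every letter.
For "neuTrOnC", step one produces "nCenuOTr"; step two turns that into "NcENUotR".
(Check on "crlYrzjiiKG": → "cGrKliYirjz" → "CgRkLIyIRJZ" ✓)

NcENUotR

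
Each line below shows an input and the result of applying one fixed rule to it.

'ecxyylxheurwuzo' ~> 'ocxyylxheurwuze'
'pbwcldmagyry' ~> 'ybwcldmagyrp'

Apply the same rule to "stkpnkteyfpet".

ttkpnkteyfpes

Looking at the pairs, the operation is to swap the first and last characters.
On "stkpnkteyfpet" that produces "ttkpnkteyfpes".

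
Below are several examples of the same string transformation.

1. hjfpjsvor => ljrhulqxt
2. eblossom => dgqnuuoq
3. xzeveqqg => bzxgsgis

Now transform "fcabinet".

ehdcpkvg

The pattern: shift every letter 2 places forward in the alphabet (wrapping around), then swap each adjacent pair of characters (1↔2, 3↔4, ...).
"fcabinet" → "hecdkpgv" → "ehdcpkvg".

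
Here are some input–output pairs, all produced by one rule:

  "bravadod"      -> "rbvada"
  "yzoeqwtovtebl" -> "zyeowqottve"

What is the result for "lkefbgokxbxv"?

klfegbkobx

Looking at the pairs, the operation is to delete the last 2 characters, then swap each adjacent pair of characters (1↔2, 3↔4, ...).
"lkefbgokxbxv" → "lkefbgokxb" → "klfegbkobx".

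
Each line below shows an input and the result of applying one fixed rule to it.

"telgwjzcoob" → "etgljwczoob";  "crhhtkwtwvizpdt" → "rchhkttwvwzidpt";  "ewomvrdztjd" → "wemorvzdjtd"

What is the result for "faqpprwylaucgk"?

afpqrpywalcukg

The transformation: swap each adjacent pair of characters (1↔2, 3↔4, ...).
Doing the same to "faqpprwylaucgk": "afpqrpywalcukg".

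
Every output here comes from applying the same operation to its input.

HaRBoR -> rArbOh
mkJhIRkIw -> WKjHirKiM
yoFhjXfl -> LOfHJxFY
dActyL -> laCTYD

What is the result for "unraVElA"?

aNRAveLU

The pattern: flip the case of every letter, then swap the first and last characters.
Starting from "unraVElA": after the first operation, "UNRAveLa"; after the second, "aNRAveLU".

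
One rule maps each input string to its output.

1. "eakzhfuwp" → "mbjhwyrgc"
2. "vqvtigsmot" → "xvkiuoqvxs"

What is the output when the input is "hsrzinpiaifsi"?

tbkprkckhukju

The pattern: shift every letter 2 places forward in the alphabet (wrapping around), then move the first 2 characters to the end (rotate left by 2).
Applying both steps to "hsrzinpiaifsi": "jutbkprkckhuk", then "tbkprkckhukju".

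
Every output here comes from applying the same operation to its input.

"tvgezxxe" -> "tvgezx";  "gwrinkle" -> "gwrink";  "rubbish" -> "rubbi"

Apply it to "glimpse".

The pattern: delete the last 2 characters.
On "glimpse" that produces "glimp".

glimp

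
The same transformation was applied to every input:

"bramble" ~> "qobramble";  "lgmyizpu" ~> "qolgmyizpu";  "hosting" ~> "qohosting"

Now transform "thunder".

qothunder

In each case the input is transformed by: prepend "qo".
So "thunder" becomes "qothunder".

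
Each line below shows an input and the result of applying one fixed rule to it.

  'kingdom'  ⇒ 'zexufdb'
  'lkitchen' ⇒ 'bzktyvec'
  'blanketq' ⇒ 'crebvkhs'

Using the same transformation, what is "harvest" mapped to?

Each output is the input with this applied: move the first character to the end, then shift every letter 9 places backward in the alphabet (wrapping around).
Applying that to "harvest" gives "rimvjky".

rimvjky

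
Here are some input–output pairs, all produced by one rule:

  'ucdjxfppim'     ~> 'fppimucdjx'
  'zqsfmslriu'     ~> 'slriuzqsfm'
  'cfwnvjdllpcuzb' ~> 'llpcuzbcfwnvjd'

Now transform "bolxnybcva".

In each case the input is transformed by: swap the front and back halves of the string.
For "bolxnybcva" the result is "ybcvabolxn".

ybcvabolxn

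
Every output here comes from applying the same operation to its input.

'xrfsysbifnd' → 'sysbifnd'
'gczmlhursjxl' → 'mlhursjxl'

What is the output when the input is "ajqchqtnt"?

Each output is the input with this applied: delete the first 3 characters.
So "ajqchqtnt" becomes "chqtnt".

chqtnt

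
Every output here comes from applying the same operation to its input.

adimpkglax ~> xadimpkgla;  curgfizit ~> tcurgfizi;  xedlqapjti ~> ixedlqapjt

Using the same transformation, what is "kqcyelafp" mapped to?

The rule is to move the last character to the front.
On "kqcyelafp" that produces "pkqcyelaf".

pkqcyelaf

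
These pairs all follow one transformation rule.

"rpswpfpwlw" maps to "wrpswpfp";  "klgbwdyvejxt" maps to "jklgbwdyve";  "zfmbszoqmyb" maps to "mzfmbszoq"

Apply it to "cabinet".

In each case the input is transformed by: delete the last 2 characters, then move the last character to the front.
Applying both steps to "cabinet": "cabin", then "ncabi".
(Check on "rpswpfpwlw": → "rpswpfpw" → "wrpswpfp" ✓)

ncabi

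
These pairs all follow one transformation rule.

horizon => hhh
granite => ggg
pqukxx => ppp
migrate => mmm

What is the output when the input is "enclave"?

eee

Each output is the input with this applied: repeat every character 3 times, then keep only the first 3 characters.
Applying both steps to "enclave": "eeennnccclllaaavvveee", then "eee".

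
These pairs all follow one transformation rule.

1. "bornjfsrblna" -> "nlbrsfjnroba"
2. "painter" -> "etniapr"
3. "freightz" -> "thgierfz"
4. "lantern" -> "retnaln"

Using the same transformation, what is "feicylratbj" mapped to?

Rule — move the last character to the front, then reverse the string.
"feicylratbj" → "jfeicylratb" → "btarlyciefj".

btarlyciefj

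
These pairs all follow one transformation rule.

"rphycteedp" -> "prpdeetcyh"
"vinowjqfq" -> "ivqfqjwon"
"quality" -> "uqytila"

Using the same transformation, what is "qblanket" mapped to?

bqteknal

Rule — move the first 2 characters to the end (rotate left by 2), then reverse the string.
"qblanket" → "lanketqb" → "bqteknal".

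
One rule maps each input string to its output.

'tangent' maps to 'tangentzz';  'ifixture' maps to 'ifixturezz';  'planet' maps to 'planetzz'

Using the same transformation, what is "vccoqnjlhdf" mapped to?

vccoqnjlhdfzz

What's happening: append "zz".
Doing the same to "vccoqnjlhdf": "vccoqnjlhdfzz".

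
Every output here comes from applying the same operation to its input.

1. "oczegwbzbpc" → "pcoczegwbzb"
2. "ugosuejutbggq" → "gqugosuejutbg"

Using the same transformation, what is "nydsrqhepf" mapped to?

The rule is to move the last 2 characters to the front (rotate right by 2).
For "nydsrqhepf" the result is "pfnydsrqhe".

pfnydsrqhe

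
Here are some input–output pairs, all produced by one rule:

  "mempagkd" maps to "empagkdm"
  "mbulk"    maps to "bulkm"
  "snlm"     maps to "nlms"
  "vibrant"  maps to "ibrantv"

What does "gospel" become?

ospelg

Each output is the input with this applied: move the first character to the end.
For "gospel" the result is "ospelg".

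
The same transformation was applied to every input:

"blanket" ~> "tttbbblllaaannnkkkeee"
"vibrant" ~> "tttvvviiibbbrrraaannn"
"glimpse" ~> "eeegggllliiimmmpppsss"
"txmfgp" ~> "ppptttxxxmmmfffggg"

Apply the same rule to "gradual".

Rule — move the last character to the front, then repeat every character 3 times.
For "gradual", step one produces "lgradua"; step two turns that into "lllgggrrraaaddduuuaaa".
(Check on "txmfgp": → "ptxmfg" → "ppptttxxxmmmfffggg" ✓)

lllgggrrraaaddduuuaaa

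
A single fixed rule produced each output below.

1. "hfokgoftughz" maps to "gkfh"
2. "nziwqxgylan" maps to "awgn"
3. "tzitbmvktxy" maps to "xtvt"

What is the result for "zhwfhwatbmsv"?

mfaz

Each output is the input with this applied: keep one character in every 3, starting at position 1 (positions 1st, 4th, 7th, ...), then swap the first and last characters.
"zhwfhwatbmsv" → "mfaz".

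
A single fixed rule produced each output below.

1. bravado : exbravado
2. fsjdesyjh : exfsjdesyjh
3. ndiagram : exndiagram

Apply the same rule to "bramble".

The transformation: prepend "ex".
For "bramble" the result is "exbramble".

exbramble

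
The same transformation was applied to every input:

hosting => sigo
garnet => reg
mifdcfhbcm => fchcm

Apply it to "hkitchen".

What's happening: move the first 2 characters to the end (rotate left by 2), then keep every other character starting from the first (positions 1st, 3rd, 5th, ...).
"hkitchen" → "itchenhk" → "iceh".

iceh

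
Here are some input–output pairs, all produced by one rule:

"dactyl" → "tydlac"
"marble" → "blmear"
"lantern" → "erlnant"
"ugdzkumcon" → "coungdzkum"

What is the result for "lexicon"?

The rule is to swap the first and last characters, then move the last 3 characters to the front (rotate right by 3).
On "lexicon": the first step gives "nexicol", and the second then gives "colnexi".

colnexi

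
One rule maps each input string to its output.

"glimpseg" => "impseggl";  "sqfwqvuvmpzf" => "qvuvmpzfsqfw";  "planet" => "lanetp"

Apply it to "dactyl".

actyld

Rule — move the last 2 characters to the front (rotate right by 2), then swap the front and back halves of the string.
"dactyl" → "yldact" → "actyld".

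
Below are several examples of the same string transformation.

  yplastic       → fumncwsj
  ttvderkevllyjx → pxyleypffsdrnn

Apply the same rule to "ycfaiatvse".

The transformation: shift every letter 6 places backward in the alphabet (wrapping around), then move the first 2 characters to the end (rotate left by 2).
For "ycfaiatvse" the result is "zucunpmysw".

zucunpmysw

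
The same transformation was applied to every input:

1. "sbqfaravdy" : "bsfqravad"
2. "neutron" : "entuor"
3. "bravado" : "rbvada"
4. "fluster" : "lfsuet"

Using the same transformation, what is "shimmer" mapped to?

hsmiem

In each case the input is transformed by: delete the last character, then swap each adjacent pair of characters (1↔2, 3↔4, ...).
Starting from "shimmer": after the first operation, "shimme"; after the second, "hsmiem".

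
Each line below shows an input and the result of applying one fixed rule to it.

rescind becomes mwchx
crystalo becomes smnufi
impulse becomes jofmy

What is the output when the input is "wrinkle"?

In each case the input is transformed by: delete the first 2 characters, then shift every letter 6 places backward in the alphabet (wrapping around).
Working it through for "wrinkle": intermediate "inkle", final "chefy".

chefy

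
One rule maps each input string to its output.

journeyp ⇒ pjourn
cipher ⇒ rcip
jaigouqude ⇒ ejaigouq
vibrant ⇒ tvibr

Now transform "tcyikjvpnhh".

htcyikjvp

What's happening: move the last character to the front, then delete the last 2 characters.
Starting from "tcyikjvpnhh": after the first operation, "htcyikjvpnh"; after the second, "htcyikjvp".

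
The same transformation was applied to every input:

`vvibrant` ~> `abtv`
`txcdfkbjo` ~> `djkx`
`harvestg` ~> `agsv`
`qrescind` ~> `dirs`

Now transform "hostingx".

notx

The transformation: keep every other character starting from the second (positions 2nd, 4th, 6th, ...), then sort the characters into alphabetical order.
On "hostingx": the first step gives "otnx", and the second then gives "notx".
(Check on "qrescind": → "rsid" → "dirs" ✓)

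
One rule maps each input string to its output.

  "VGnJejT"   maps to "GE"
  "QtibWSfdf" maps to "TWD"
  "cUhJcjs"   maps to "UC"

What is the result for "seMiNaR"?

Each output is the input with this applied: keep one character in every 3, starting at position 2 (positions 2nd, 5th, 8th, ...), then convert every letter to uppercase.
Starting from "seMiNaR": after the first operation, "eN"; after the second, "EN".

EN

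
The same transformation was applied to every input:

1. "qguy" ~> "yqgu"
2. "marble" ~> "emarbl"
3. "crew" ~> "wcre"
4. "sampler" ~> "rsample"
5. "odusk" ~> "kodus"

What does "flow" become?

Looking at the pairs, the operation is to move the last character to the front.
Applying that to "flow" gives "wflo".

wflo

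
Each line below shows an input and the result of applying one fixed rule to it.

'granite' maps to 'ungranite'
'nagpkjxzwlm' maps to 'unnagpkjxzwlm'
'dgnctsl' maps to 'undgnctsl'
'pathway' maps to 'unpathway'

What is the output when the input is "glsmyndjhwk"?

unglsmyndjhwk

The transformation: prepend "un".
On "glsmyndjhwk" that produces "unglsmyndjhwk".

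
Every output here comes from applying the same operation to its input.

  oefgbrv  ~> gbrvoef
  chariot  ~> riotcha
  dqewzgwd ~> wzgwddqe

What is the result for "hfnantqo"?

What's happening: move the first 3 characters to the end (rotate left by 3).
Doing the same to "hfnantqo": "antqohfn".

antqohfn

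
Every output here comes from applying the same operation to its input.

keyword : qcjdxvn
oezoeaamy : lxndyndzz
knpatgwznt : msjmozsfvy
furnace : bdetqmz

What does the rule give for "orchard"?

In each case the input is transformed by: move the last 2 characters to the front (rotate right by 2), then shift every letter 1 place backward in the alphabet (wrapping around).
Working it through for "orchard": intermediate "rdorcha", final "qcnqbgz".

qcnqbgz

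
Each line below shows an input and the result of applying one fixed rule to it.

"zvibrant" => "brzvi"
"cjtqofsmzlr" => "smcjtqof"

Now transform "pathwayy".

hwpat

Looking at the pairs, the operation is to delete the last 3 characters, then move the last 2 characters to the front (rotate right by 2).
For "pathwayy" the result is "hwpat".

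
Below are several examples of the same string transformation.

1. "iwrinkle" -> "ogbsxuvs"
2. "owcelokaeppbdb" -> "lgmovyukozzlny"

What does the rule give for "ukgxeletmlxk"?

In each case the input is transformed by: shift every letter 10 places forward in the alphabet (wrapping around), then swap the first and last characters.
On "ukgxeletmlxk" that produces "uuqhovodwvhe".

uuqhovodwvhe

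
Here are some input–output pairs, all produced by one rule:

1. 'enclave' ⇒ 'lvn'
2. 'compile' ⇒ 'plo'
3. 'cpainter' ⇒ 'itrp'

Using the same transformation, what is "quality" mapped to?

ltu

Rule — keep every other character starting from the second (positions 2nd, 4th, 6th, ...), then move the first character to the end.
On "quality": the first step gives "ult", and the second then gives "ltu".
(Check on "compile": → "opl" → "plo" ✓)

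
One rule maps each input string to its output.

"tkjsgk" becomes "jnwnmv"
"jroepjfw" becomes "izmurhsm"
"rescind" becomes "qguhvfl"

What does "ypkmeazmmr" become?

Rule — move the last 2 characters to the front (rotate right by 2), then shift every letter 3 places forward in the alphabet (wrapping around).
Applying both steps to "ypkmeazmmr": "mrypkmeazm", then "pubsnphdcp".

pubsnphdcp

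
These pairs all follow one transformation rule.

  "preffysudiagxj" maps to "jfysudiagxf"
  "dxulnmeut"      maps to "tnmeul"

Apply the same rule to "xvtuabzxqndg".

gabzxqndu

Looking at the pairs, the operation is to delete the first 3 characters, then swap the first and last characters.
Working it through for "xvtuabzxqndg": intermediate "uabzxqndg", final "gabzxqndu".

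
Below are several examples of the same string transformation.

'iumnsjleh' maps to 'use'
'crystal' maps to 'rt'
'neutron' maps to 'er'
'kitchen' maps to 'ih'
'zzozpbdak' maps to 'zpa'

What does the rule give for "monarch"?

In each case the input is transformed by: keep one character in every 3, starting at position 2 (positions 2nd, 5th, 8th, ...).
For "monarch" the result is "or".

or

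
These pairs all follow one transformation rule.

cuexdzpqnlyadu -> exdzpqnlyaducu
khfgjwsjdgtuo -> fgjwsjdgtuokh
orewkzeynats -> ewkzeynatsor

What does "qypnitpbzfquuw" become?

The transformation: move the first 2 characters to the end (rotate left by 2).
"qypnitpbzfquuw" → "pnitpbzfquuwqy".

pnitpbzfquuwqy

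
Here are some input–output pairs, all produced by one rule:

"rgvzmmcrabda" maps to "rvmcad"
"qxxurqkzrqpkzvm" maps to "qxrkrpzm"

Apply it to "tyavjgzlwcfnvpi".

tajzwfvi

The rule is to keep every other character starting from the first (positions 1st, 3rd, 5th, ...).
For "tyavjgzlwcfnvpi" the result is "tajzwfvi".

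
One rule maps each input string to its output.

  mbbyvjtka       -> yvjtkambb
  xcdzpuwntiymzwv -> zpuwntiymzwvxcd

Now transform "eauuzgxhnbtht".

uzgxhnbthteau

What's happening: move the first 3 characters to the end (rotate left by 3).
Applying that to "eauuzgxhnbtht" gives "uzgxhnbthteau".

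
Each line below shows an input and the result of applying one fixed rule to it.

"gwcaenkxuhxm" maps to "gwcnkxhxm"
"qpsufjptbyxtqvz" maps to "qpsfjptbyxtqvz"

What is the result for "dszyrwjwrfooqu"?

The pattern: remove every vowel.
Applying that to "dszyrwjwrfooqu" gives "dszyrwjwrfq".

dszyrwjwrfq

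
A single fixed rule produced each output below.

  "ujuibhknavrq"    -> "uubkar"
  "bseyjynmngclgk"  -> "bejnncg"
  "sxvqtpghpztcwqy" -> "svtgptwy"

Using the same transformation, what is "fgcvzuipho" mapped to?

In each case the input is transformed by: keep every other character starting from the first (positions 1st, 3rd, 5th, ...).
On "fgcvzuipho" that produces "fczih".

fczih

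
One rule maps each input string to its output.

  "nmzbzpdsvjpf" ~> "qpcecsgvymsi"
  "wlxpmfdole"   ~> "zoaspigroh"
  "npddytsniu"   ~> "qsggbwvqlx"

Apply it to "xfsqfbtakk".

aivtiewdnn

Looking at the pairs, the operation is to shift every letter 3 places forward in the alphabet (wrapping around).
"xfsqfbtakk" → "aivtiewdnn".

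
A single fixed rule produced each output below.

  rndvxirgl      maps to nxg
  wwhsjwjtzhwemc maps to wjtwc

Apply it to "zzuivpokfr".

zvk

Rule — keep one character in every 3, starting at position 2 (positions 2nd, 5th, 8th, ...).
So "zzuivpokfr" becomes "zvk".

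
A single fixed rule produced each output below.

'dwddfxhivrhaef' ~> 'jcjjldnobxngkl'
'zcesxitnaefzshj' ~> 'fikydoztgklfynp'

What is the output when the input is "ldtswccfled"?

rjzyciilrkj

Looking at the pairs, the operation is to shift every letter 6 places forward in the alphabet (wrapping around).
So "ldtswccfled" becomes "rjzyciilrkj".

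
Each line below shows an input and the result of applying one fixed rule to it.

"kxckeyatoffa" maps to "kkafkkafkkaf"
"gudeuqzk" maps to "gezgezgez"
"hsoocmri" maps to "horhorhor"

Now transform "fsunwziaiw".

The rule is to keep one character in every 3, starting at position 1 (positions 1st, 4th, 7th, ...), then write the whole string 3 times in a row.
For "fsunwziaiw", step one produces "fniw"; step two turns that into "fniwfniwfniw".

fniwfniwfniw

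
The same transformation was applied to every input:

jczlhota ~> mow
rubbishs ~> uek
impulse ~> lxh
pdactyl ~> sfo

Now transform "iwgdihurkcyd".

Rule — shift every letter 3 places forward in the alphabet (wrapping around), then keep one character in every 3, starting at position 1 (positions 1st, 4th, 7th, ...).
So "iwgdihurkcyd" becomes "lgxf".

lgxf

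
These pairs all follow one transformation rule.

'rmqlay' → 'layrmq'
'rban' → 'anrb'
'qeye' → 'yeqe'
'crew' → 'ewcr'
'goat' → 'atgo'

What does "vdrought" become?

The pattern: swap the front and back halves of the string.
Applying that to "vdrought" gives "ughtvdro".

ughtvdro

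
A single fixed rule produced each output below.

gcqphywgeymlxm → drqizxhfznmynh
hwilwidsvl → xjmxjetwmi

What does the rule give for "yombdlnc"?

What's happening: shift every letter 1 place forward in the alphabet (wrapping around), then move the first character to the end.
Applying that to "yombdlnc" gives "pncemodz".

pncemodz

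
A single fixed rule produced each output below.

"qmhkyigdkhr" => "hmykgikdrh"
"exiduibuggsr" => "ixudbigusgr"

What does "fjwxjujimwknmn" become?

wjjxjumikwmnn

What's happening: delete the first character, then swap each adjacent pair of characters (1↔2, 3↔4, ...).
For "fjwxjujimwknmn", step one produces "jwxjujimwknmn"; step two turns that into "wjjxjumikwmnn".
(Check on "exiduibuggsr": → "xiduibuggsr" → "ixudbigusgr" ✓)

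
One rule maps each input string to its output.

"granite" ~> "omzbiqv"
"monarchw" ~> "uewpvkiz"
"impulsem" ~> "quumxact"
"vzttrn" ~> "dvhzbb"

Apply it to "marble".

umitzj

What's happening: take characters alternately from the front and the back (1st, last, 2nd, 2nd-last, ...), then shift every letter 8 places forward in the alphabet (wrapping around).
"marble" → "mealrb" → "umitzj".
(Check on "granite": → "gertain" → "omzbiqv" ✓)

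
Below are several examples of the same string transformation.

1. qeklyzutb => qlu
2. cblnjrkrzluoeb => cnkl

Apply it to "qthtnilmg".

qtl

Rule — move the last 2 characters to the front (rotate right by 2), then keep one character in every 3, starting at position 3 (positions 3rd, 6th, 9th, ...).
For "qthtnilmg" the result is "qtl".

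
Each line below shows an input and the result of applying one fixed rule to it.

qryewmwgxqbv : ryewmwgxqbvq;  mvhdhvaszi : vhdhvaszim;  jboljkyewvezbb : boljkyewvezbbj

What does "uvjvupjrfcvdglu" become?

What's happening: move the first character to the end.
On "uvjvupjrfcvdglu" that produces "vjvupjrfcvdgluu".

vjvupjrfcvdgluu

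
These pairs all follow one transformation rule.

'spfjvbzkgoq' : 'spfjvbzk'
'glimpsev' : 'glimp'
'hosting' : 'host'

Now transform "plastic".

Rule — delete the last 3 characters.
For "plastic" the result is "plas".

plas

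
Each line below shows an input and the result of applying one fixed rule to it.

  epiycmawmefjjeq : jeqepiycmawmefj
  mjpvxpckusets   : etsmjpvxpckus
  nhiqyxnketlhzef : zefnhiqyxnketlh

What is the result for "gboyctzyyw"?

The transformation: move the last 3 characters to the front (rotate right by 3).
Applying that to "gboyctzyyw" gives "yywgboyctz".

yywgboyctz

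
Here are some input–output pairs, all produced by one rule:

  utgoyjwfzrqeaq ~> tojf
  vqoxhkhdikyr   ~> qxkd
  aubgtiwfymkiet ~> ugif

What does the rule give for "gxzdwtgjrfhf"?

xdtj

Each output is the input with this applied: keep every other character starting from the second (positions 2nd, 4th, 6th, ...), then keep only the first 4 characters.
On "gxzdwtgjrfhf": the first step gives "xdtjff", and the second then gives "xdtj".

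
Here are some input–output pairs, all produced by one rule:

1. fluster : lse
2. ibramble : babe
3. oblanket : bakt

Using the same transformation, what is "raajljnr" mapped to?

ajjr

Rule — keep every other character starting from the second (positions 2nd, 4th, 6th, ...).
Applying that to "raajljnr" gives "ajjr".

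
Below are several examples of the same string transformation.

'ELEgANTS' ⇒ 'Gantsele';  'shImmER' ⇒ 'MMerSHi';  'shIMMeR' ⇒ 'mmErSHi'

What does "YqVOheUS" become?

What's happening: move the first 3 characters to the end (rotate left by 3), then flip the case of every letter.
"YqVOheUS" → "OheUSYqV" → "oHEusyQv".
(Check on "shImmER": → "mmERshI" → "MMerSHi" ✓)

oHEusyQv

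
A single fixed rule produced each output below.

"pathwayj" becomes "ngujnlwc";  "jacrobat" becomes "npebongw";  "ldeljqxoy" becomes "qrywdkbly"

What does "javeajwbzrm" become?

Each output is the input with this applied: shift every letter 13 places forward in the alphabet (wrapping around) — i.e. ROT13, then move the first character to the end.
"javeajwbzrm" → "wnirnwjomez" → "nirnwjomezw".

nirnwjomezw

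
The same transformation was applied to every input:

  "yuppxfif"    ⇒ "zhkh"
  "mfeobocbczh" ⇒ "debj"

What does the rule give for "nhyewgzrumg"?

twoi

The rule is to shift every letter 2 places forward in the alphabet (wrapping around), then keep only the last 4 characters.
Applying both steps to "nhyewgzrumg": "pjagyibtwoi", then "twoi".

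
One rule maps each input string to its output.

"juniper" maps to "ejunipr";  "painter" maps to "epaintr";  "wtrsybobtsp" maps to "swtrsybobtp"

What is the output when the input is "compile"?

lcompie

Rule — move the last character to the front, then swap the first and last characters.
Starting from "compile": after the first operation, "ecompil"; after the second, "lcompie".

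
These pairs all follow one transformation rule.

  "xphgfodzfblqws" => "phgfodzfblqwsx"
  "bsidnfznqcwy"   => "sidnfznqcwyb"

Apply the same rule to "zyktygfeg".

The rule is to move the first character to the end.
Applying that to "zyktygfeg" gives "yktygfegz".

yktygfegz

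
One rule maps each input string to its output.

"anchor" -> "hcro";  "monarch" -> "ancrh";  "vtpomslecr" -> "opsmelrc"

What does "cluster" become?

Looking at the pairs, the operation is to delete the first 2 characters, then swap each adjacent pair of characters (1↔2, 3↔4, ...).
Applying both steps to "cluster": "uster", then "suetr".
(Check on "anchor": → "chor" → "hcro" ✓)

suetr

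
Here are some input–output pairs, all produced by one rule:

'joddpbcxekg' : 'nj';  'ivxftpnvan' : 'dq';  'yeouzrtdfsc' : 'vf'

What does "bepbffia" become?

Each output is the input with this applied: shift every letter 3 places forward in the alphabet (wrapping around), then keep only the last 2 characters.
Starting from "bepbffia": after the first operation, "ehseiild"; after the second, "ld".

ld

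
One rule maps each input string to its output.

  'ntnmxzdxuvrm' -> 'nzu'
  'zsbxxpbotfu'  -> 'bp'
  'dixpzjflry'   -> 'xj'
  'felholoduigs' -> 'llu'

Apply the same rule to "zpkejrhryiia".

kry

The transformation: delete the last 3 characters, then keep one character in every 3, starting at position 3 (positions 3rd, 6th, 9th, ...).
Working it through for "zpkejrhryiia": intermediate "zpkejrhry", final "kry".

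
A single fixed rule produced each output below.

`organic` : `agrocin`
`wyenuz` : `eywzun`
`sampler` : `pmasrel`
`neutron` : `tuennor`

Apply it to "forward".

Looking at the pairs, the operation is to move the last 3 characters to the front (rotate right by 3), then reverse the string.
Applying both steps to "forward": "ardforw", then "wrofdra".
(Check on "sampler": → "lersamp" → "pmasrel" ✓)

wrofdra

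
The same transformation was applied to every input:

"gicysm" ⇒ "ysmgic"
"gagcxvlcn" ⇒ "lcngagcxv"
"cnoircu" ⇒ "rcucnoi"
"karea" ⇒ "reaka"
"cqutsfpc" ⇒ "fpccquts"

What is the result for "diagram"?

ramdiag

The rule is to move the last 3 characters to the front (rotate right by 3).
For "diagram" the result is "ramdiag".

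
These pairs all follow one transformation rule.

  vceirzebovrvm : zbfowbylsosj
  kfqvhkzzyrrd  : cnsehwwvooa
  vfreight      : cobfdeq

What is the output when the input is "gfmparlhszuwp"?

cjmxoiepwrtm

The rule is to shift every letter 3 places backward in the alphabet (wrapping around), then delete the first character.
Applying both steps to "gfmparlhszuwp": "dcjmxoiepwrtm", then "cjmxoiepwrtm".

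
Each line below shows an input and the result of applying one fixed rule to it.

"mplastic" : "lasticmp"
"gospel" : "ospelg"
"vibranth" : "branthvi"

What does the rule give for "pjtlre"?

jtlrep

Rule — move the last 2 characters to the front (rotate right by 2), then swap the front and back halves of the string.
So "pjtlre" becomes "jtlrep".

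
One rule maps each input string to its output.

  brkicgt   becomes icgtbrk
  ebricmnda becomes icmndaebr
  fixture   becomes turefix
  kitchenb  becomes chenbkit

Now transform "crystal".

What's happening: move the first 3 characters to the end (rotate left by 3).
So "crystal" becomes "stalcry".

stalcry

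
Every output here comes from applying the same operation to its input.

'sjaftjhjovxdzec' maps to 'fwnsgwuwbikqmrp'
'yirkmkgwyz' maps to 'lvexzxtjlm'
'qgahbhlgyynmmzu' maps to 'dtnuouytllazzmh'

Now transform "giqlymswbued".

tvdylzfjohrq

Each output is the input with this applied: shift every letter 13 places forward in the alphabet (wrapping around) — i.e. ROT13.
For "giqlymswbued" the result is "tvdylzfjohrq".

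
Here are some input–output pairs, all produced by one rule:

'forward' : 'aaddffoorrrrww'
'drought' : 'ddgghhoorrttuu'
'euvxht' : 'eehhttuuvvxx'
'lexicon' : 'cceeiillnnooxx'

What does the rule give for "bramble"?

aabbbbeellmmrr

The rule is to double every character, then sort the characters into alphabetical order.
On "bramble": the first step gives "bbrraammbbllee", and the second then gives "aabbbbeellmmrr".
(Check on "forward": → "ffoorrwwaarrdd" → "aaddffoorrrrww" ✓)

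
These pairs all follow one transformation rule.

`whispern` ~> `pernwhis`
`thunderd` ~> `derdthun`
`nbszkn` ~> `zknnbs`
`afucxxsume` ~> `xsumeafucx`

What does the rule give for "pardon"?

The rule is to swap the front and back halves of the string.
Applying that to "pardon" gives "donpar".

donpar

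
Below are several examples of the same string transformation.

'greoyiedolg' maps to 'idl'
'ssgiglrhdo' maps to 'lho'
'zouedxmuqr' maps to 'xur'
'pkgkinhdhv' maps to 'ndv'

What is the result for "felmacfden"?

cdn

Rule — keep every other character starting from the second (positions 2nd, 4th, 6th, ...), then keep only the last 3 characters.
Working it through for "felmacfden": intermediate "emcdn", final "cdn".
(Check on "pkgkinhdhv": → "kkndv" → "ndv" ✓)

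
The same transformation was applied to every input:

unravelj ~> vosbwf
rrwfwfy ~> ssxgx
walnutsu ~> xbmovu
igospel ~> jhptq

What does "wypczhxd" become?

The rule is to delete the last 2 characters, then shift every letter 1 place forward in the alphabet (wrapping around).
"wypczhxd" → "xzqdai".

xzqdai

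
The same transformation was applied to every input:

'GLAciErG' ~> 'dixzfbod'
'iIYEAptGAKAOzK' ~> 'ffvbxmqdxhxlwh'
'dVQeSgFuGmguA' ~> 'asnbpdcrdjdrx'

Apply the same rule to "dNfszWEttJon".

In each case the input is transformed by: shift every letter 3 places backward in the alphabet (wrapping around), then convert every letter to lowercase.
Working it through for "dNfszWEttJon": intermediate "aKcpwTBqqGlk", final "akcpwtbqqglk".
(Check on "iIYEAptGAKAOzK": → "fFVBXmqDXHXLwH" → "ffvbxmqdxhxlwh" ✓)

akcpwtbqqglk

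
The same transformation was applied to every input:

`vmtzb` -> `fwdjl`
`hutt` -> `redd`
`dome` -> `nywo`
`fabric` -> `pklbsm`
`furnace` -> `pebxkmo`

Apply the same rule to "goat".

Looking at the pairs, the operation is to shift every letter 10 places forward in the alphabet (wrapping around).
On "goat" that produces "qykd".

qykd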